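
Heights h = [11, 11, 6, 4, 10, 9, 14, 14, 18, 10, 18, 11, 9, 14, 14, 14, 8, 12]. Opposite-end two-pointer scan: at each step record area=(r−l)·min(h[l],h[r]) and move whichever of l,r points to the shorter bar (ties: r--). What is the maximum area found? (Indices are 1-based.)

l=1 r=18: min(11,12)*17=187 best=187 *, l++
l=2 r=18: min(11,12)*16=176 best=187, l++
l=3 r=18: min(6,12)*15=90 best=187, l++
l=4 r=18: min(4,12)*14=56 best=187, l++
l=5 r=18: min(10,12)*13=130 best=187, l++
l=6 r=18: min(9,12)*12=108 best=187, l++
l=7 r=18: min(14,12)*11=132 best=187, r--
l=7 r=17: min(14,8)*10=80 best=187, r--
l=7 r=16: min(14,14)*9=126 best=187, r--
l=7 r=15: min(14,14)*8=112 best=187, r--
l=7 r=14: min(14,14)*7=98 best=187, r--
l=7 r=13: min(14,9)*6=54 best=187, r--
l=7 r=12: min(14,11)*5=55 best=187, r--
l=7 r=11: min(14,18)*4=56 best=187, l++
l=8 r=11: min(14,18)*3=42 best=187, l++
l=9 r=11: min(18,18)*2=36 best=187, r--
l=9 r=10: min(18,10)*1=10 best=187, r--

max area = 187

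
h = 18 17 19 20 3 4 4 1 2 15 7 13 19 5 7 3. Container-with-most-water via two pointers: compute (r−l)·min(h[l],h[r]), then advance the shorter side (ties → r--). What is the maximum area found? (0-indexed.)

max area = 216

l=0 r=15: min(18,3)*15=45 best=45 *, r--
l=0 r=14: min(18,7)*14=98 best=98 *, r--
l=0 r=13: min(18,5)*13=65 best=98, r--
l=0 r=12: min(18,19)*12=216 best=216 *, l++
l=1 r=12: min(17,19)*11=187 best=216, l++
l=2 r=12: min(19,19)*10=190 best=216, r--
l=2 r=11: min(19,13)*9=117 best=216, r--
l=2 r=10: min(19,7)*8=56 best=216, r--
l=2 r=9: min(19,15)*7=105 best=216, r--
l=2 r=8: min(19,2)*6=12 best=216, r--
l=2 r=7: min(19,1)*5=5 best=216, r--
l=2 r=6: min(19,4)*4=16 best=216, r--
l=2 r=5: min(19,4)*3=12 best=216, r--
l=2 r=4: min(19,3)*2=6 best=216, r--
l=2 r=3: min(19,20)*1=19 best=216, l++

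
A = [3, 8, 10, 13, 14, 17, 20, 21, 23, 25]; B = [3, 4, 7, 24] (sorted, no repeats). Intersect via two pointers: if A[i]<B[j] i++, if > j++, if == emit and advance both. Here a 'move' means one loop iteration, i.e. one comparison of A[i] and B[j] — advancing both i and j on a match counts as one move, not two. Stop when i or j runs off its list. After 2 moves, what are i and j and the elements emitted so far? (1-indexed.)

i=2, j=3, emitted=[3]

i=1 j=1: 3==3 emit, i++,j++
i=2 j=2: 8>4, j++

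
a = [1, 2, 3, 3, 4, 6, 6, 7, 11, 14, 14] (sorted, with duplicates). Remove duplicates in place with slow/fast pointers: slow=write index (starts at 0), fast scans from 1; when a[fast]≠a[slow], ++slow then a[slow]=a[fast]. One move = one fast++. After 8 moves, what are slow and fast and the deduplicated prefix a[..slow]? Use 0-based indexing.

slow=0 fast=1: a[fast]=2≠a[slow]=1 write a[1]=2, slow++,fast++
slow=1 fast=2: a[fast]=3≠a[slow]=2 write a[2]=3, slow++,fast++
slow=2 fast=3: a[fast]=3=a[slow] dup, fast++
slow=2 fast=4: a[fast]=4≠a[slow]=3 write a[3]=4, slow++,fast++
slow=3 fast=5: a[fast]=6≠a[slow]=4 write a[4]=6, slow++,fast++
slow=4 fast=6: a[fast]=6=a[slow] dup, fast++
slow=4 fast=7: a[fast]=7≠a[slow]=6 write a[5]=7, slow++,fast++
slow=5 fast=8: a[fast]=11≠a[slow]=7 write a[6]=11, slow++,fast++

slow=6, fast=9, prefix=[1, 2, 3, 4, 6, 7, 11]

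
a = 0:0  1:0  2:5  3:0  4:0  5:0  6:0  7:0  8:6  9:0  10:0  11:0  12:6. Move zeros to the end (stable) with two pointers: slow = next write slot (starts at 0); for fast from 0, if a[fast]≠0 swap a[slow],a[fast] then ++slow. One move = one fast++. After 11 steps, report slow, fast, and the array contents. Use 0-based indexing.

slow=2, fast=11, a=[5, 6, 0, 0, 0, 0, 0, 0, 0, 0, 0, 0, 6]

(s=0,f=0) a[fast]=0 → fast++
(s=0,f=1) a[fast]=0 → fast++
(s=0,f=2) a[fast]=5≠0 swap→a[0]=5 → slow++,fast++
(s=1,f=3) a[fast]=0 → fast++
(s=1,f=4) a[fast]=0 → fast++
(s=1,f=5) a[fast]=0 → fast++
(s=1,f=6) a[fast]=0 → fast++
(s=1,f=7) a[fast]=0 → fast++
(s=1,f=8) a[fast]=6≠0 swap→a[1]=6 → slow++,fast++
(s=2,f=9) a[fast]=0 → fast++
(s=2,f=10) a[fast]=0 → fast++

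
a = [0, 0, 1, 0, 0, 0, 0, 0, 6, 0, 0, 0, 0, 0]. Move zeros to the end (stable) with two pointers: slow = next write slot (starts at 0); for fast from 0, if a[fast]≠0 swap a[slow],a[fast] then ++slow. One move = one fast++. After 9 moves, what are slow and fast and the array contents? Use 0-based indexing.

slow=2, fast=9, a=[1, 6, 0, 0, 0, 0, 0, 0, 0, 0, 0, 0, 0, 0]

(s=0,f=0) a[fast]=0 → fast++
(s=0,f=1) a[fast]=0 → fast++
(s=0,f=2) a[fast]=1≠0 swap→a[0]=1 → slow++,fast++
(s=1,f=3) a[fast]=0 → fast++
(s=1,f=4) a[fast]=0 → fast++
(s=1,f=5) a[fast]=0 → fast++
(s=1,f=6) a[fast]=0 → fast++
(s=1,f=7) a[fast]=0 → fast++
(s=1,f=8) a[fast]=6≠0 swap→a[1]=6 → slow++,fast++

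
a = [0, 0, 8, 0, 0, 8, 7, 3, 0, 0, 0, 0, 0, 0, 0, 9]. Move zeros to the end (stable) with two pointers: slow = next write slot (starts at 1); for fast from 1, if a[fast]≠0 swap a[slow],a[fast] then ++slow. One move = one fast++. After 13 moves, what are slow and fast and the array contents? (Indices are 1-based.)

slow=5, fast=14, a=[8, 8, 7, 3, 0, 0, 0, 0, 0, 0, 0, 0, 0, 0, 0, 9]

slow=1 fast=1: a[fast]=0, fast++
slow=1 fast=2: a[fast]=0, fast++
slow=1 fast=3: a[fast]=8≠0 swap→a[1]=8, slow++,fast++
slow=2 fast=4: a[fast]=0, fast++
slow=2 fast=5: a[fast]=0, fast++
slow=2 fast=6: a[fast]=8≠0 swap→a[2]=8, slow++,fast++
slow=3 fast=7: a[fast]=7≠0 swap→a[3]=7, slow++,fast++
slow=4 fast=8: a[fast]=3≠0 swap→a[4]=3, slow++,fast++
slow=5 fast=9: a[fast]=0, fast++
slow=5 fast=10: a[fast]=0, fast++
slow=5 fast=11: a[fast]=0, fast++
slow=5 fast=12: a[fast]=0, fast++
slow=5 fast=13: a[fast]=0, fast++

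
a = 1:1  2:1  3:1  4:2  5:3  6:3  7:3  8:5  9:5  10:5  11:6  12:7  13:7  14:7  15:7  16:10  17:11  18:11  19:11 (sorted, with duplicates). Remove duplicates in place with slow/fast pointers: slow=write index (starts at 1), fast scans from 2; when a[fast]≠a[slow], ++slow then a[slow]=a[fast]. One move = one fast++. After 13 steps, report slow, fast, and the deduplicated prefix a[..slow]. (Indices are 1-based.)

(s=1,f=2) a[fast]=1=a[slow] dup → fast++
(s=1,f=3) a[fast]=1=a[slow] dup → fast++
(s=1,f=4) a[fast]=2≠a[slow]=1 write a[2]=2 → slow++,fast++
(s=2,f=5) a[fast]=3≠a[slow]=2 write a[3]=3 → slow++,fast++
(s=3,f=6) a[fast]=3=a[slow] dup → fast++
(s=3,f=7) a[fast]=3=a[slow] dup → fast++
(s=3,f=8) a[fast]=5≠a[slow]=3 write a[4]=5 → slow++,fast++
(s=4,f=9) a[fast]=5=a[slow] dup → fast++
(s=4,f=10) a[fast]=5=a[slow] dup → fast++
(s=4,f=11) a[fast]=6≠a[slow]=5 write a[5]=6 → slow++,fast++
(s=5,f=12) a[fast]=7≠a[slow]=6 write a[6]=7 → slow++,fast++
(s=6,f=13) a[fast]=7=a[slow] dup → fast++
(s=6,f=14) a[fast]=7=a[slow] dup → fast++

slow=6, fast=15, prefix=[1, 2, 3, 5, 6, 7]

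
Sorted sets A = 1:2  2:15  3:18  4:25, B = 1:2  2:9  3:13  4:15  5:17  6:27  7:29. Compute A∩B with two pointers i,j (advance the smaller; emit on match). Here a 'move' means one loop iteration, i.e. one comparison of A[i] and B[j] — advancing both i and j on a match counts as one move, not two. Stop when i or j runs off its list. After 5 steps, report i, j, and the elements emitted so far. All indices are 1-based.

[i=1,j=1] 2==2 emit → i++,j++
[i=2,j=2] 15>9 → j++
[i=2,j=3] 15>13 → j++
[i=2,j=4] 15==15 emit → i++,j++
[i=3,j=5] 18>17 → j++

i=3, j=6, emitted=[2, 15]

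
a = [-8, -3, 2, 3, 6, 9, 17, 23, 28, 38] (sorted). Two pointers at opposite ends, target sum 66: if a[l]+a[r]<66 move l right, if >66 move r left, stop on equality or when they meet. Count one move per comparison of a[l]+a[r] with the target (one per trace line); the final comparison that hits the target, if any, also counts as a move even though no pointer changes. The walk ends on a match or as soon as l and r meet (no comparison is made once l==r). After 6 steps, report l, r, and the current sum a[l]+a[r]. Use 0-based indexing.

l=6, r=9, sum=55

[0,9] -8+38=30 <66 → l++
[1,9] -3+38=35 <66 → l++
[2,9] 2+38=40 <66 → l++
[3,9] 3+38=41 <66 → l++
[4,9] 6+38=44 <66 → l++
[5,9] 9+38=47 <66 → l++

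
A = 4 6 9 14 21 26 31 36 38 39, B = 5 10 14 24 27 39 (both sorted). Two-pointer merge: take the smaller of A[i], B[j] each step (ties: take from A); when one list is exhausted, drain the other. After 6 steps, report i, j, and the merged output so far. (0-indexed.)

i=4, j=2, merged so far=[4, 5, 6, 9, 10, 14]

[i=0,j=0] A[i]=4<=B[j]=5 take 4 → i++
[i=1,j=0] A[i]=6>B[j]=5 take 5 → j++
[i=1,j=1] A[i]=6<=B[j]=10 take 6 → i++
[i=2,j=1] A[i]=9<=B[j]=10 take 9 → i++
[i=3,j=1] A[i]=14>B[j]=10 take 10 → j++
[i=3,j=2] A[i]=14<=B[j]=14 take 14 → i++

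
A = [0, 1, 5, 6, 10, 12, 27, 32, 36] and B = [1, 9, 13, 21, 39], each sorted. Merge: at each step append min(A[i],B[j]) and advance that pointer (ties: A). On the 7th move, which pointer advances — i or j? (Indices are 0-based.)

i

i=0 j=0: A[i]=0<=B[j]=1 take 0, i++
i=1 j=0: A[i]=1<=B[j]=1 take 1, i++
i=2 j=0: A[i]=5>B[j]=1 take 1, j++
i=2 j=1: A[i]=5<=B[j]=9 take 5, i++
i=3 j=1: A[i]=6<=B[j]=9 take 6, i++
i=4 j=1: A[i]=10>B[j]=9 take 9, j++
i=4 j=2: A[i]=10<=B[j]=13 take 10, i++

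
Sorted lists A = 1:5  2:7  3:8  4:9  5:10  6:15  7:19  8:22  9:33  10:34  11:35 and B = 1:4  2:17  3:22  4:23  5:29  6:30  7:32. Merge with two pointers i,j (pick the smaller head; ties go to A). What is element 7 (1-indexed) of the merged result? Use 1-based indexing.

[i=1,j=1] A[i]=5>B[j]=4 take 4 → j++
[i=1,j=2] A[i]=5<=B[j]=17 take 5 → i++
[i=2,j=2] A[i]=7<=B[j]=17 take 7 → i++
[i=3,j=2] A[i]=8<=B[j]=17 take 8 → i++
[i=4,j=2] A[i]=9<=B[j]=17 take 9 → i++
[i=5,j=2] A[i]=10<=B[j]=17 take 10 → i++
[i=6,j=2] A[i]=15<=B[j]=17 take 15 → i++
[i=7,j=2] A[i]=19>B[j]=17 take 17 → j++
[i=7,j=3] A[i]=19<=B[j]=22 take 19 → i++
[i=8,j=3] A[i]=22<=B[j]=22 take 22 → i++
[i=9,j=3] A[i]=33>B[j]=22 take 22 → j++
[i=9,j=4] A[i]=33>B[j]=23 take 23 → j++
[i=9,j=5] A[i]=33>B[j]=29 take 29 → j++
[i=9,j=6] A[i]=33>B[j]=30 take 30 → j++
[i=9,j=7] A[i]=33>B[j]=32 take 32 → j++
[i=9,j=8] B done, take A[i]=33 → i++
[i=10,j=8] B done, take A[i]=34 → i++
[i=11,j=8] B done, take A[i]=35 → i++

merged[7] = 15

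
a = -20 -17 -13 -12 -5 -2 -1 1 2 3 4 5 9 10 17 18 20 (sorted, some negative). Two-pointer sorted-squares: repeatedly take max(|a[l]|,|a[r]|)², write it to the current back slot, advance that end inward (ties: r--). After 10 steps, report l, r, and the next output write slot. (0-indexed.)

l=4, r=10, next write slot=6

[0,16] |-20|<=|20| out[16]=400 → r--
[0,15] |-20|>|18| out[15]=400 → l++
[1,15] |-17|<=|18| out[14]=324 → r--
[1,14] |-17|<=|17| out[13]=289 → r--
[1,13] |-17|>|10| out[12]=289 → l++
[2,13] |-13|>|10| out[11]=169 → l++
[3,13] |-12|>|10| out[10]=144 → l++
[4,13] |-5|<=|10| out[9]=100 → r--
[4,12] |-5|<=|9| out[8]=81 → r--
[4,11] |-5|<=|5| out[7]=25 → r--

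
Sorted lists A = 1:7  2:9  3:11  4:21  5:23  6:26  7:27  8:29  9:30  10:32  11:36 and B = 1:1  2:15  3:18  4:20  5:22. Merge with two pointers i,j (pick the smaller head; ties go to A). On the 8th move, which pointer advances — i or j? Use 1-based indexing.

[i=1,j=1] A[i]=7>B[j]=1 take 1 → j++
[i=1,j=2] A[i]=7<=B[j]=15 take 7 → i++
[i=2,j=2] A[i]=9<=B[j]=15 take 9 → i++
[i=3,j=2] A[i]=11<=B[j]=15 take 11 → i++
[i=4,j=2] A[i]=21>B[j]=15 take 15 → j++
[i=4,j=3] A[i]=21>B[j]=18 take 18 → j++
[i=4,j=4] A[i]=21>B[j]=20 take 20 → j++
[i=4,j=5] A[i]=21<=B[j]=22 take 21 → i++

i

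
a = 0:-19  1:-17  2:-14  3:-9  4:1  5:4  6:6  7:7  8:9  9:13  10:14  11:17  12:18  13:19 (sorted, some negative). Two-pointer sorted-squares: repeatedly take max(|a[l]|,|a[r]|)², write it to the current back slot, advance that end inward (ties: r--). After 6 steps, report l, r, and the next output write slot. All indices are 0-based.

l=2, r=9, next write slot=7

[0,13] |-19|<=|19| out[13]=361 → r--
[0,12] |-19|>|18| out[12]=361 → l++
[1,12] |-17|<=|18| out[11]=324 → r--
[1,11] |-17|<=|17| out[10]=289 → r--
[1,10] |-17|>|14| out[9]=289 → l++
[2,10] |-14|<=|14| out[8]=196 → r--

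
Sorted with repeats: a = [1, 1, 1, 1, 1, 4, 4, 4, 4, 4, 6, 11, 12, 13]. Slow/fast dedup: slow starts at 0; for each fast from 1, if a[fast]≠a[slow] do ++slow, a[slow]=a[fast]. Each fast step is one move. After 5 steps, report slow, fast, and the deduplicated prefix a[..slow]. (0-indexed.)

slow=1, fast=6, prefix=[1, 4]

slow=0 fast=1: a[fast]=1=a[slow] dup, fast++
slow=0 fast=2: a[fast]=1=a[slow] dup, fast++
slow=0 fast=3: a[fast]=1=a[slow] dup, fast++
slow=0 fast=4: a[fast]=1=a[slow] dup, fast++
slow=0 fast=5: a[fast]=4≠a[slow]=1 write a[1]=4, slow++,fast++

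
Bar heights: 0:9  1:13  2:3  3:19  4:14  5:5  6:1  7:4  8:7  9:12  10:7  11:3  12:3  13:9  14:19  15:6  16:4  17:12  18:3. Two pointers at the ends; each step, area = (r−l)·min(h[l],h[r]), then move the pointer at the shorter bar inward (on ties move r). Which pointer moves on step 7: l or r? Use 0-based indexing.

[0,18] min(9,3)*18=54 best=54 * → r--
[0,17] min(9,12)*17=153 best=153 * → l++
[1,17] min(13,12)*16=192 best=192 * → r--
[1,16] min(13,4)*15=60 best=192 → r--
[1,15] min(13,6)*14=84 best=192 → r--
[1,14] min(13,19)*13=169 best=192 → l++
[2,14] min(3,19)*12=36 best=192 → l++

l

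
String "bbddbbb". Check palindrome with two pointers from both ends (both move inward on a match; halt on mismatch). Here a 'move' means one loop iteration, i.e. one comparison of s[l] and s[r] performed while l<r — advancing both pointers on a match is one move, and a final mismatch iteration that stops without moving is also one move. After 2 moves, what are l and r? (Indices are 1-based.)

[1,7] 'b'=='b' → l++,r--
[2,6] 'b'=='b' → l++,r--

l=3, r=5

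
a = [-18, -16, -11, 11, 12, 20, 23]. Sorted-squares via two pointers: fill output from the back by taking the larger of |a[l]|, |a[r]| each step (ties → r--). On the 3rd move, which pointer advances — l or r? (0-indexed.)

l

[0,6] |-18|<=|23| out[6]=529 → r--
[0,5] |-18|<=|20| out[5]=400 → r--
[0,4] |-18|>|12| out[4]=324 → l++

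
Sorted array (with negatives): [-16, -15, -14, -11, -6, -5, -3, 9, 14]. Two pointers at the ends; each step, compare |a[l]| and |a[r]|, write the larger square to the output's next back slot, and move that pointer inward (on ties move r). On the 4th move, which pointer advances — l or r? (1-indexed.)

l=1 r=9: |-16|>|14| out[9]=256, l++
l=2 r=9: |-15|>|14| out[8]=225, l++
l=3 r=9: |-14|<=|14| out[7]=196, r--
l=3 r=8: |-14|>|9| out[6]=196, l++

l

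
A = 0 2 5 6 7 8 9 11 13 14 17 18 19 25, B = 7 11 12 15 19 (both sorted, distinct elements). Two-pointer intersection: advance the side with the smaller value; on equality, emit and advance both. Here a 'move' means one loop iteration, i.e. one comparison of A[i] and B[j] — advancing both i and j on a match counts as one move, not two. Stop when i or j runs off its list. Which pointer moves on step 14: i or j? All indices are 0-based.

i

[i=0,j=0] 0<7 → i++
[i=1,j=0] 2<7 → i++
[i=2,j=0] 5<7 → i++
[i=3,j=0] 6<7 → i++
[i=4,j=0] 7==7 emit → i++,j++
[i=5,j=1] 8<11 → i++
[i=6,j=1] 9<11 → i++
[i=7,j=1] 11==11 emit → i++,j++
[i=8,j=2] 13>12 → j++
[i=8,j=3] 13<15 → i++
[i=9,j=3] 14<15 → i++
[i=10,j=3] 17>15 → j++
[i=10,j=4] 17<19 → i++
[i=11,j=4] 18<19 → i++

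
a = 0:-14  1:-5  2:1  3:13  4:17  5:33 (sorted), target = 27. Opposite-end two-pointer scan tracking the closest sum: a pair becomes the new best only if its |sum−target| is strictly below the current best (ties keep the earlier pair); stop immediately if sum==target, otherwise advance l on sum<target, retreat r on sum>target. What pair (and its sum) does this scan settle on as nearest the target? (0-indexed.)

l=0 r=5: -14+33=19 d=8 *, l++
l=1 r=5: -5+33=28 d=1 *, r--
l=1 r=4: -5+17=12 d=15, l++
l=2 r=4: 1+17=18 d=9, l++
l=3 r=4: 13+17=30 d=3, r--

pair (-5, 33) with sum 28 (|Δ|=1)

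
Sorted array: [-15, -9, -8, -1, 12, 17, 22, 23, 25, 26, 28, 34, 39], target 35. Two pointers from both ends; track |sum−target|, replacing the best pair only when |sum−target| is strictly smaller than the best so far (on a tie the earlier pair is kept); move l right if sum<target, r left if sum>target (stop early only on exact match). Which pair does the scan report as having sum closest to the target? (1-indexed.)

[1,13] -15+39=24 d=11 * → l++
[2,13] -9+39=30 d=5 * → l++
[3,13] -8+39=31 d=4 * → l++
[4,13] -1+39=38 d=3 * → r--
[4,12] -1+34=33 d=2 * → l++
[5,12] 12+34=46 d=11 → r--
[5,11] 12+28=40 d=5 → r--
[5,10] 12+26=38 d=3 → r--
[5,9] 12+25=37 d=2 → r--
[5,8] 12+23=35 d=0 * → stop

pair (12, 23) with sum 35 (|Δ|=0)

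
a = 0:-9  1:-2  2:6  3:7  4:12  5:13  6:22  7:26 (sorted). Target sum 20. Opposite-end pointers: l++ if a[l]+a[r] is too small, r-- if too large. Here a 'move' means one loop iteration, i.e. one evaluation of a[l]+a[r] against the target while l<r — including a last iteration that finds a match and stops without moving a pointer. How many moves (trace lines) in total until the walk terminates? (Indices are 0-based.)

l=0 r=7: -9+26=17 <20, l++
l=1 r=7: -2+26=24 >20, r--
l=1 r=6: -2+22=20, found

3 moves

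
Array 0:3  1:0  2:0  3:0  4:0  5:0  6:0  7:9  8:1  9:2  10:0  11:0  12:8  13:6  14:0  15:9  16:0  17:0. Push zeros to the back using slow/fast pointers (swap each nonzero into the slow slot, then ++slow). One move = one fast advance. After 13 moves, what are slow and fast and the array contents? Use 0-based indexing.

slow=5, fast=13, a=[3, 9, 1, 2, 8, 0, 0, 0, 0, 0, 0, 0, 0, 6, 0, 9, 0, 0]

(s=0,f=0) a[fast]=3≠0 swap→a[0]=3 → slow++,fast++
(s=1,f=1) a[fast]=0 → fast++
(s=1,f=2) a[fast]=0 → fast++
(s=1,f=3) a[fast]=0 → fast++
(s=1,f=4) a[fast]=0 → fast++
(s=1,f=5) a[fast]=0 → fast++
(s=1,f=6) a[fast]=0 → fast++
(s=1,f=7) a[fast]=9≠0 swap→a[1]=9 → slow++,fast++
(s=2,f=8) a[fast]=1≠0 swap→a[2]=1 → slow++,fast++
(s=3,f=9) a[fast]=2≠0 swap→a[3]=2 → slow++,fast++
(s=4,f=10) a[fast]=0 → fast++
(s=4,f=11) a[fast]=0 → fast++
(s=4,f=12) a[fast]=8≠0 swap→a[4]=8 → slow++,fast++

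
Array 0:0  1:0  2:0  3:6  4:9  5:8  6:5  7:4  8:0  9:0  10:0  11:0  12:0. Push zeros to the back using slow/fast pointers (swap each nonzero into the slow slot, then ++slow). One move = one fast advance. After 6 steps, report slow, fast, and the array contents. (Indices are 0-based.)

slow=3, fast=6, a=[6, 9, 8, 0, 0, 0, 5, 4, 0, 0, 0, 0, 0]

slow=0 fast=0: a[fast]=0, fast++
slow=0 fast=1: a[fast]=0, fast++
slow=0 fast=2: a[fast]=0, fast++
slow=0 fast=3: a[fast]=6≠0 swap→a[0]=6, slow++,fast++
slow=1 fast=4: a[fast]=9≠0 swap→a[1]=9, slow++,fast++
slow=2 fast=5: a[fast]=8≠0 swap→a[2]=8, slow++,fast++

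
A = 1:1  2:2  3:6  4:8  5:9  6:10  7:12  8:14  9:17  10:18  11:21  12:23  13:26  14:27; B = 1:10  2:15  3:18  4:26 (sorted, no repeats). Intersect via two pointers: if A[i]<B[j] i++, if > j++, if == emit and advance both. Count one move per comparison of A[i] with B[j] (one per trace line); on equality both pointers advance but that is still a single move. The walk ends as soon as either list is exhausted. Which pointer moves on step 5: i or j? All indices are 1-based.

i

i=1 j=1: 1<10, i++
i=2 j=1: 2<10, i++
i=3 j=1: 6<10, i++
i=4 j=1: 8<10, i++
i=5 j=1: 9<10, i++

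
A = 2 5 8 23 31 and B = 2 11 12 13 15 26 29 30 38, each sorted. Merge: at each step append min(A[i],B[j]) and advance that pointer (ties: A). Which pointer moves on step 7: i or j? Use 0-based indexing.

i=0 j=0: A[i]=2<=B[j]=2 take 2, i++
i=1 j=0: A[i]=5>B[j]=2 take 2, j++
i=1 j=1: A[i]=5<=B[j]=11 take 5, i++
i=2 j=1: A[i]=8<=B[j]=11 take 8, i++
i=3 j=1: A[i]=23>B[j]=11 take 11, j++
i=3 j=2: A[i]=23>B[j]=12 take 12, j++
i=3 j=3: A[i]=23>B[j]=13 take 13, j++

j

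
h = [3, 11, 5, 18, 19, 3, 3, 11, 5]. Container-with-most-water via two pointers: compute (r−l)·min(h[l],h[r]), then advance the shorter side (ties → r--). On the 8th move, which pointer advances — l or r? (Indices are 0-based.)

l=0 r=8: min(3,5)*8=24 best=24 *, l++
l=1 r=8: min(11,5)*7=35 best=35 *, r--
l=1 r=7: min(11,11)*6=66 best=66 *, r--
l=1 r=6: min(11,3)*5=15 best=66, r--
l=1 r=5: min(11,3)*4=12 best=66, r--
l=1 r=4: min(11,19)*3=33 best=66, l++
l=2 r=4: min(5,19)*2=10 best=66, l++
l=3 r=4: min(18,19)*1=18 best=66, l++

l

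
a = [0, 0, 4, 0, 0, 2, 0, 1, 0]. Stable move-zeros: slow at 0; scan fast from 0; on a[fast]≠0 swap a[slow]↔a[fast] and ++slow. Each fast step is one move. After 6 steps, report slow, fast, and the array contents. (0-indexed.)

slow=0 fast=0: a[fast]=0, fast++
slow=0 fast=1: a[fast]=0, fast++
slow=0 fast=2: a[fast]=4≠0 swap→a[0]=4, slow++,fast++
slow=1 fast=3: a[fast]=0, fast++
slow=1 fast=4: a[fast]=0, fast++
slow=1 fast=5: a[fast]=2≠0 swap→a[1]=2, slow++,fast++

slow=2, fast=6, a=[4, 2, 0, 0, 0, 0, 0, 1, 0]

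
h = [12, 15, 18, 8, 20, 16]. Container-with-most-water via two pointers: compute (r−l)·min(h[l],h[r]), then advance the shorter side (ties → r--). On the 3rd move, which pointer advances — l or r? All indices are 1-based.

[1,6] min(12,16)*5=60 best=60 * → l++
[2,6] min(15,16)*4=60 best=60 → l++
[3,6] min(18,16)*3=48 best=60 → r--

r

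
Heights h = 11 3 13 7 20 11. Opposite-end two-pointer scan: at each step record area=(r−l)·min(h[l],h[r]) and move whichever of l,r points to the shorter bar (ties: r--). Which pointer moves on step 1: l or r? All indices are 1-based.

[1,6] min(11,11)*5=55 best=55 * → r--

r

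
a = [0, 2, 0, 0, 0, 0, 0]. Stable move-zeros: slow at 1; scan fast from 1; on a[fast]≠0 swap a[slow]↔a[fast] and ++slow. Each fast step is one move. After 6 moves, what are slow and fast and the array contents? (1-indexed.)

slow=2, fast=7, a=[2, 0, 0, 0, 0, 0, 0]

(s=1,f=1) a[fast]=0 → fast++
(s=1,f=2) a[fast]=2≠0 swap→a[1]=2 → slow++,fast++
(s=2,f=3) a[fast]=0 → fast++
(s=2,f=4) a[fast]=0 → fast++
(s=2,f=5) a[fast]=0 → fast++
(s=2,f=6) a[fast]=0 → fast++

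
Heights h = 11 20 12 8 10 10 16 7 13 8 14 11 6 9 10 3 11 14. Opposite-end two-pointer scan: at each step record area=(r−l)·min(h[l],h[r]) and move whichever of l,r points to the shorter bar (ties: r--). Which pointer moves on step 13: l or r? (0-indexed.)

[0,17] min(11,14)*17=187 best=187 * → l++
[1,17] min(20,14)*16=224 best=224 * → r--
[1,16] min(20,11)*15=165 best=224 → r--
[1,15] min(20,3)*14=42 best=224 → r--
[1,14] min(20,10)*13=130 best=224 → r--
[1,13] min(20,9)*12=108 best=224 → r--
[1,12] min(20,6)*11=66 best=224 → r--
[1,11] min(20,11)*10=110 best=224 → r--
[1,10] min(20,14)*9=126 best=224 → r--
[1,9] min(20,8)*8=64 best=224 → r--
[1,8] min(20,13)*7=91 best=224 → r--
[1,7] min(20,7)*6=42 best=224 → r--
[1,6] min(20,16)*5=80 best=224 → r--

r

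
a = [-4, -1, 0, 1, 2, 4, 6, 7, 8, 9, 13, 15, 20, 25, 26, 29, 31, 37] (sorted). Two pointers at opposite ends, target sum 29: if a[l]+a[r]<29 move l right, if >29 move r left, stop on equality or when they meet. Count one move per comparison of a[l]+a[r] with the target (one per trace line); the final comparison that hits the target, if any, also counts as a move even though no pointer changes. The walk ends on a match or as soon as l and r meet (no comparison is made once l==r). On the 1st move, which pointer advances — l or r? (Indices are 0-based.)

[0,17] -4+37=33 >29 → r--

r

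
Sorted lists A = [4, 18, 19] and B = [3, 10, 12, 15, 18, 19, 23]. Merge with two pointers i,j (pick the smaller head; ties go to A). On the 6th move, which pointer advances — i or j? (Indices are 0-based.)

i

i=0 j=0: A[i]=4>B[j]=3 take 3, j++
i=0 j=1: A[i]=4<=B[j]=10 take 4, i++
i=1 j=1: A[i]=18>B[j]=10 take 10, j++
i=1 j=2: A[i]=18>B[j]=12 take 12, j++
i=1 j=3: A[i]=18>B[j]=15 take 15, j++
i=1 j=4: A[i]=18<=B[j]=18 take 18, i++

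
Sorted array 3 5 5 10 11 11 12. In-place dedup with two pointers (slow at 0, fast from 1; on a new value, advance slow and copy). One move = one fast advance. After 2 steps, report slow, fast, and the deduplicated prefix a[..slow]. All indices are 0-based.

slow=1, fast=3, prefix=[3, 5]

slow=0 fast=1: a[fast]=5≠a[slow]=3 write a[1]=5, slow++,fast++
slow=1 fast=2: a[fast]=5=a[slow] dup, fast++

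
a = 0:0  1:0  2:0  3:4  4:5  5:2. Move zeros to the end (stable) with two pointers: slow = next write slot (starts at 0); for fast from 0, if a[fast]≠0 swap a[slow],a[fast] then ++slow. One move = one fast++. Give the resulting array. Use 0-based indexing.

(s=0,f=0) a[fast]=0 → fast++
(s=0,f=1) a[fast]=0 → fast++
(s=0,f=2) a[fast]=0 → fast++
(s=0,f=3) a[fast]=4≠0 swap→a[0]=4 → slow++,fast++
(s=1,f=4) a[fast]=5≠0 swap→a[1]=5 → slow++,fast++
(s=2,f=5) a[fast]=2≠0 swap→a[2]=2 → slow++,fast++

[4, 5, 2, 0, 0, 0]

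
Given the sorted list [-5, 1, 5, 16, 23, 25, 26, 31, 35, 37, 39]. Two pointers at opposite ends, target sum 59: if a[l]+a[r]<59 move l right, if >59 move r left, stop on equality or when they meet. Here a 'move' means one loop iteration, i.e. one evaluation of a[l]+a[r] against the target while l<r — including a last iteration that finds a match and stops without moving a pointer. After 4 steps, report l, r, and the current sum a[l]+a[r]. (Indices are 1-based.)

l=5, r=11, sum=62

l=1 r=11: -5+39=34 <59, l++
l=2 r=11: 1+39=40 <59, l++
l=3 r=11: 5+39=44 <59, l++
l=4 r=11: 16+39=55 <59, l++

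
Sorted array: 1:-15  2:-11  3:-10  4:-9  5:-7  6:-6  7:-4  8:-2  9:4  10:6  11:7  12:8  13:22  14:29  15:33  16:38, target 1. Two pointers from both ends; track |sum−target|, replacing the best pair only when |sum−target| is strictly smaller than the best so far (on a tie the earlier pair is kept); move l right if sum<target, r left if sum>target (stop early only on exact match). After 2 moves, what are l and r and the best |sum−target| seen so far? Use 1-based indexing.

l=1, r=14, best |Δ|=17

l=1 r=16: -15+38=23 d=22 *, r--
l=1 r=15: -15+33=18 d=17 *, r--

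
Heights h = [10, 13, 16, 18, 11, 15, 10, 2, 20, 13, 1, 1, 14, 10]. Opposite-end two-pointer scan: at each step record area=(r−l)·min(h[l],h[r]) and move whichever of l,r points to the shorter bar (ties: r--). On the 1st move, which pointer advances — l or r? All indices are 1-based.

r

l=1 r=14: min(10,10)*13=130 best=130 *, r--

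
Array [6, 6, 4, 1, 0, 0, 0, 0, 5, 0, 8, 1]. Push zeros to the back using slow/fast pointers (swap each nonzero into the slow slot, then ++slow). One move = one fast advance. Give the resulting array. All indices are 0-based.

[6, 6, 4, 1, 5, 8, 1, 0, 0, 0, 0, 0]

(s=0,f=0) a[fast]=6≠0 swap→a[0]=6 → slow++,fast++
(s=1,f=1) a[fast]=6≠0 swap→a[1]=6 → slow++,fast++
(s=2,f=2) a[fast]=4≠0 swap→a[2]=4 → slow++,fast++
(s=3,f=3) a[fast]=1≠0 swap→a[3]=1 → slow++,fast++
(s=4,f=4) a[fast]=0 → fast++
(s=4,f=5) a[fast]=0 → fast++
(s=4,f=6) a[fast]=0 → fast++
(s=4,f=7) a[fast]=0 → fast++
(s=4,f=8) a[fast]=5≠0 swap→a[4]=5 → slow++,fast++
(s=5,f=9) a[fast]=0 → fast++
(s=5,f=10) a[fast]=8≠0 swap→a[5]=8 → slow++,fast++
(s=6,f=11) a[fast]=1≠0 swap→a[6]=1 → slow++,fast++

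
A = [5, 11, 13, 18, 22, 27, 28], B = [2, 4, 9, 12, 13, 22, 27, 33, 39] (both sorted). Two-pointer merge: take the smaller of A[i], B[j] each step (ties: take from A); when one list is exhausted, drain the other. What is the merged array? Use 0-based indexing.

[2, 4, 5, 9, 11, 12, 13, 13, 18, 22, 22, 27, 27, 28, 33, 39]

[i=0,j=0] A[i]=5>B[j]=2 take 2 → j++
[i=0,j=1] A[i]=5>B[j]=4 take 4 → j++
[i=0,j=2] A[i]=5<=B[j]=9 take 5 → i++
[i=1,j=2] A[i]=11>B[j]=9 take 9 → j++
[i=1,j=3] A[i]=11<=B[j]=12 take 11 → i++
[i=2,j=3] A[i]=13>B[j]=12 take 12 → j++
[i=2,j=4] A[i]=13<=B[j]=13 take 13 → i++
[i=3,j=4] A[i]=18>B[j]=13 take 13 → j++
[i=3,j=5] A[i]=18<=B[j]=22 take 18 → i++
[i=4,j=5] A[i]=22<=B[j]=22 take 22 → i++
[i=5,j=5] A[i]=27>B[j]=22 take 22 → j++
[i=5,j=6] A[i]=27<=B[j]=27 take 27 → i++
[i=6,j=6] A[i]=28>B[j]=27 take 27 → j++
[i=6,j=7] A[i]=28<=B[j]=33 take 28 → i++
[i=7,j=7] A done, take B[j]=33 → j++
[i=7,j=8] A done, take B[j]=39 → j++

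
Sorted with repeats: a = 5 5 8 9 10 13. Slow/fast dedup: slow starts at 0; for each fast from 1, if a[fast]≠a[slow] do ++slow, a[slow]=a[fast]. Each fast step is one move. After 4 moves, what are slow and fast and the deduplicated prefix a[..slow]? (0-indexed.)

slow=3, fast=5, prefix=[5, 8, 9, 10]

slow=0 fast=1: a[fast]=5=a[slow] dup, fast++
slow=0 fast=2: a[fast]=8≠a[slow]=5 write a[1]=8, slow++,fast++
slow=1 fast=3: a[fast]=9≠a[slow]=8 write a[2]=9, slow++,fast++
slow=2 fast=4: a[fast]=10≠a[slow]=9 write a[3]=10, slow++,fast++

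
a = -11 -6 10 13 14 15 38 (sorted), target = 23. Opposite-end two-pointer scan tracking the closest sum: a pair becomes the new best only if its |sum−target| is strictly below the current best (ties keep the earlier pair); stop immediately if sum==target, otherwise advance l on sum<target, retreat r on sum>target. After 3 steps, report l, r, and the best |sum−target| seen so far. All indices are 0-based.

[0,6] -11+38=27 d=4 * → r--
[0,5] -11+15=4 d=19 → l++
[1,5] -6+15=9 d=14 → l++

l=2, r=5, best |Δ|=4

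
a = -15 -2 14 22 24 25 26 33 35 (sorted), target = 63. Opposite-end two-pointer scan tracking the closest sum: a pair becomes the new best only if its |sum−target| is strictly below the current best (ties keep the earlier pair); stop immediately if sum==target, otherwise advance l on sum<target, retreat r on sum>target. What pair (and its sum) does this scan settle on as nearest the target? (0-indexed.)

pair (26, 35) with sum 61 (|Δ|=2)

[0,8] -15+35=20 d=43 * → l++
[1,8] -2+35=33 d=30 * → l++
[2,8] 14+35=49 d=14 * → l++
[3,8] 22+35=57 d=6 * → l++
[4,8] 24+35=59 d=4 * → l++
[5,8] 25+35=60 d=3 * → l++
[6,8] 26+35=61 d=2 * → l++
[7,8] 33+35=68 d=5 → r--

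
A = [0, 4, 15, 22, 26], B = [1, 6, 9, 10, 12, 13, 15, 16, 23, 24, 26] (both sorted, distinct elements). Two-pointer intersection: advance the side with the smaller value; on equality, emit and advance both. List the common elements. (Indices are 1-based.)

intersection = [15, 26]

[i=1,j=1] 0<1 → i++
[i=2,j=1] 4>1 → j++
[i=2,j=2] 4<6 → i++
[i=3,j=2] 15>6 → j++
[i=3,j=3] 15>9 → j++
[i=3,j=4] 15>10 → j++
[i=3,j=5] 15>12 → j++
[i=3,j=6] 15>13 → j++
[i=3,j=7] 15==15 emit → i++,j++
[i=4,j=8] 22>16 → j++
[i=4,j=9] 22<23 → i++
[i=5,j=9] 26>23 → j++
[i=5,j=10] 26>24 → j++
[i=5,j=11] 26==26 emit → i++,j++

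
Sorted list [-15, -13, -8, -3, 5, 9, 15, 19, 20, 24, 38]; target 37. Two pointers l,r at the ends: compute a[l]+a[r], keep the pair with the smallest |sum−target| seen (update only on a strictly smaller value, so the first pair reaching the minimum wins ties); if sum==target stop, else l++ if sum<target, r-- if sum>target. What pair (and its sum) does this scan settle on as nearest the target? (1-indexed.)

[1,11] -15+38=23 d=14 * → l++
[2,11] -13+38=25 d=12 * → l++
[3,11] -8+38=30 d=7 * → l++
[4,11] -3+38=35 d=2 * → l++
[5,11] 5+38=43 d=6 → r--
[5,10] 5+24=29 d=8 → l++
[6,10] 9+24=33 d=4 → l++
[7,10] 15+24=39 d=2 → r--
[7,9] 15+20=35 d=2 → l++
[8,9] 19+20=39 d=2 → r--

pair (-3, 38) with sum 35 (|Δ|=2)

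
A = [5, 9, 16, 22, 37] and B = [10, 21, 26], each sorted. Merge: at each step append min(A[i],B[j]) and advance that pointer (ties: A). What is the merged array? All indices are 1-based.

[5, 9, 10, 16, 21, 22, 26, 37]

[i=1,j=1] A[i]=5<=B[j]=10 take 5 → i++
[i=2,j=1] A[i]=9<=B[j]=10 take 9 → i++
[i=3,j=1] A[i]=16>B[j]=10 take 10 → j++
[i=3,j=2] A[i]=16<=B[j]=21 take 16 → i++
[i=4,j=2] A[i]=22>B[j]=21 take 21 → j++
[i=4,j=3] A[i]=22<=B[j]=26 take 22 → i++
[i=5,j=3] A[i]=37>B[j]=26 take 26 → j++
[i=5,j=4] B done, take A[i]=37 → i++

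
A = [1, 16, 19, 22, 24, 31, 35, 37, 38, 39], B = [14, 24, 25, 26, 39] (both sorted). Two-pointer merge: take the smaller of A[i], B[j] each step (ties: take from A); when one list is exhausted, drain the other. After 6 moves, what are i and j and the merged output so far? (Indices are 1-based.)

i=1 j=1: A[i]=1<=B[j]=14 take 1, i++
i=2 j=1: A[i]=16>B[j]=14 take 14, j++
i=2 j=2: A[i]=16<=B[j]=24 take 16, i++
i=3 j=2: A[i]=19<=B[j]=24 take 19, i++
i=4 j=2: A[i]=22<=B[j]=24 take 22, i++
i=5 j=2: A[i]=24<=B[j]=24 take 24, i++

i=6, j=2, merged so far=[1, 14, 16, 19, 22, 24]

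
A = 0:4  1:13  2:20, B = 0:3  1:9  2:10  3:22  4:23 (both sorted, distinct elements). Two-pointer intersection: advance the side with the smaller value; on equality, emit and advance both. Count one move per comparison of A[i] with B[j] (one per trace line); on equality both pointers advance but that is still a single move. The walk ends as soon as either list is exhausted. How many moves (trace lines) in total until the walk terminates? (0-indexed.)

i=0 j=0: 4>3, j++
i=0 j=1: 4<9, i++
i=1 j=1: 13>9, j++
i=1 j=2: 13>10, j++
i=1 j=3: 13<22, i++
i=2 j=3: 20<22, i++

6 moves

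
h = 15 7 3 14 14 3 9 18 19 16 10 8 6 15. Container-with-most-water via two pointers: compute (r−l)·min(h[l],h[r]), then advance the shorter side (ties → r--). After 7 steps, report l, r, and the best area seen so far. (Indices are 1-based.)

l=1 r=14: min(15,15)*13=195 best=195 *, r--
l=1 r=13: min(15,6)*12=72 best=195, r--
l=1 r=12: min(15,8)*11=88 best=195, r--
l=1 r=11: min(15,10)*10=100 best=195, r--
l=1 r=10: min(15,16)*9=135 best=195, l++
l=2 r=10: min(7,16)*8=56 best=195, l++
l=3 r=10: min(3,16)*7=21 best=195, l++

l=4, r=10, best area=195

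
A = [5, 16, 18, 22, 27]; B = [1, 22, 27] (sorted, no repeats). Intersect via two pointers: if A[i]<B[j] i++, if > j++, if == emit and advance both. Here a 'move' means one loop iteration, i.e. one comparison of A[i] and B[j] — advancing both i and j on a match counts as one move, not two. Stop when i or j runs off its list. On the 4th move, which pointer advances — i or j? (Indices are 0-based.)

i

[i=0,j=0] 5>1 → j++
[i=0,j=1] 5<22 → i++
[i=1,j=1] 16<22 → i++
[i=2,j=1] 18<22 → i++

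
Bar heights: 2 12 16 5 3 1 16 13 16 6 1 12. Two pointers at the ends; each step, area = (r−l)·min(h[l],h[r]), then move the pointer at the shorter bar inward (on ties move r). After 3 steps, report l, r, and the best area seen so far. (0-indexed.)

l=1, r=9, best area=120

[0,11] min(2,12)*11=22 best=22 * → l++
[1,11] min(12,12)*10=120 best=120 * → r--
[1,10] min(12,1)*9=9 best=120 → r--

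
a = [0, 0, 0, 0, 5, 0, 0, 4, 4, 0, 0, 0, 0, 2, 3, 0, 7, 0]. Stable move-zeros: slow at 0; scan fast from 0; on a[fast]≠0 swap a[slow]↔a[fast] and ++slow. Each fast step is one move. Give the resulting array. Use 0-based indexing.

slow=0 fast=0: a[fast]=0, fast++
slow=0 fast=1: a[fast]=0, fast++
slow=0 fast=2: a[fast]=0, fast++
slow=0 fast=3: a[fast]=0, fast++
slow=0 fast=4: a[fast]=5≠0 swap→a[0]=5, slow++,fast++
slow=1 fast=5: a[fast]=0, fast++
slow=1 fast=6: a[fast]=0, fast++
slow=1 fast=7: a[fast]=4≠0 swap→a[1]=4, slow++,fast++
slow=2 fast=8: a[fast]=4≠0 swap→a[2]=4, slow++,fast++
slow=3 fast=9: a[fast]=0, fast++
slow=3 fast=10: a[fast]=0, fast++
slow=3 fast=11: a[fast]=0, fast++
slow=3 fast=12: a[fast]=0, fast++
slow=3 fast=13: a[fast]=2≠0 swap→a[3]=2, slow++,fast++
slow=4 fast=14: a[fast]=3≠0 swap→a[4]=3, slow++,fast++
slow=5 fast=15: a[fast]=0, fast++
slow=5 fast=16: a[fast]=7≠0 swap→a[5]=7, slow++,fast++
slow=6 fast=17: a[fast]=0, fast++

[5, 4, 4, 2, 3, 7, 0, 0, 0, 0, 0, 0, 0, 0, 0, 0, 0, 0]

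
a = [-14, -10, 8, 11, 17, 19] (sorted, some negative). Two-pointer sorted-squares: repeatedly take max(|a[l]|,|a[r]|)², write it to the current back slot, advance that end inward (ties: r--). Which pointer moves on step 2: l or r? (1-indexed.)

l=1 r=6: |-14|<=|19| out[6]=361, r--
l=1 r=5: |-14|<=|17| out[5]=289, r--

r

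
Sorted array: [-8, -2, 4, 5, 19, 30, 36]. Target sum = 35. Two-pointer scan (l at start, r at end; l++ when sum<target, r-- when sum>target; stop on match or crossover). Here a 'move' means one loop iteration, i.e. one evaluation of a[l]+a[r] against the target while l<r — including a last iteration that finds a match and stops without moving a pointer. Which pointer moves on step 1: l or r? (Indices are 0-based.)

l

[0,6] -8+36=28 <35 → l++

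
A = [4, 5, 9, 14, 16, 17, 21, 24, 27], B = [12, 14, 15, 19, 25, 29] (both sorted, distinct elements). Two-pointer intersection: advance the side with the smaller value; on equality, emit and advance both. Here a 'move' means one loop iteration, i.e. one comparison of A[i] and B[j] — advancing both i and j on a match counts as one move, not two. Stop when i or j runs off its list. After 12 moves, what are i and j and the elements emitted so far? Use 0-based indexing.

i=8, j=5, emitted=[14]

[i=0,j=0] 4<12 → i++
[i=1,j=0] 5<12 → i++
[i=2,j=0] 9<12 → i++
[i=3,j=0] 14>12 → j++
[i=3,j=1] 14==14 emit → i++,j++
[i=4,j=2] 16>15 → j++
[i=4,j=3] 16<19 → i++
[i=5,j=3] 17<19 → i++
[i=6,j=3] 21>19 → j++
[i=6,j=4] 21<25 → i++
[i=7,j=4] 24<25 → i++
[i=8,j=4] 27>25 → j++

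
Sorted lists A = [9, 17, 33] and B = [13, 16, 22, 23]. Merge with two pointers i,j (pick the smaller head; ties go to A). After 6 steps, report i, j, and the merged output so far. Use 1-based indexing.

[i=1,j=1] A[i]=9<=B[j]=13 take 9 → i++
[i=2,j=1] A[i]=17>B[j]=13 take 13 → j++
[i=2,j=2] A[i]=17>B[j]=16 take 16 → j++
[i=2,j=3] A[i]=17<=B[j]=22 take 17 → i++
[i=3,j=3] A[i]=33>B[j]=22 take 22 → j++
[i=3,j=4] A[i]=33>B[j]=23 take 23 → j++

i=3, j=5, merged so far=[9, 13, 16, 17, 22, 23]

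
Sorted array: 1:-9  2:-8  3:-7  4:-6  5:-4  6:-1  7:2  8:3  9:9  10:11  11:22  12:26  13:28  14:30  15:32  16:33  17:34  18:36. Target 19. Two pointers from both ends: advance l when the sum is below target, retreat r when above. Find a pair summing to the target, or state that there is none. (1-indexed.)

[1,18] -9+36=27 >19 → r--
[1,17] -9+34=25 >19 → r--
[1,16] -9+33=24 >19 → r--
[1,15] -9+32=23 >19 → r--
[1,14] -9+30=21 >19 → r--
[1,13] -9+28=19 → found

(-9, 28)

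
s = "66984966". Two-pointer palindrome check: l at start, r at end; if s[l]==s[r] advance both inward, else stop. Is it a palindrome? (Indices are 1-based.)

l=1 r=8: '6'=='6', l++,r--
l=2 r=7: '6'=='6', l++,r--
l=3 r=6: '9'=='9', l++,r--
l=4 r=5: '8'!='4', stop

not a palindrome (mismatch at 4,5)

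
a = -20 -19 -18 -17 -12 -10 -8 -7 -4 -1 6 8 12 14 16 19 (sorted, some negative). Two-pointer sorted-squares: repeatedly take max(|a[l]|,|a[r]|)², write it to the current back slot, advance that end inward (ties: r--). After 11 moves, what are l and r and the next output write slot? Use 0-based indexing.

[0,15] |-20|>|19| out[15]=400 → l++
[1,15] |-19|<=|19| out[14]=361 → r--
[1,14] |-19|>|16| out[13]=361 → l++
[2,14] |-18|>|16| out[12]=324 → l++
[3,14] |-17|>|16| out[11]=289 → l++
[4,14] |-12|<=|16| out[10]=256 → r--
[4,13] |-12|<=|14| out[9]=196 → r--
[4,12] |-12|<=|12| out[8]=144 → r--
[4,11] |-12|>|8| out[7]=144 → l++
[5,11] |-10|>|8| out[6]=100 → l++
[6,11] |-8|<=|8| out[5]=64 → r--

l=6, r=10, next write slot=4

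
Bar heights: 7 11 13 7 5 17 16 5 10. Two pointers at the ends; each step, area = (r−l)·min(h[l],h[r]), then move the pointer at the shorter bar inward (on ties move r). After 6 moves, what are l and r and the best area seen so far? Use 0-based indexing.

[0,8] min(7,10)*8=56 best=56 * → l++
[1,8] min(11,10)*7=70 best=70 * → r--
[1,7] min(11,5)*6=30 best=70 → r--
[1,6] min(11,16)*5=55 best=70 → l++
[2,6] min(13,16)*4=52 best=70 → l++
[3,6] min(7,16)*3=21 best=70 → l++

l=4, r=6, best area=70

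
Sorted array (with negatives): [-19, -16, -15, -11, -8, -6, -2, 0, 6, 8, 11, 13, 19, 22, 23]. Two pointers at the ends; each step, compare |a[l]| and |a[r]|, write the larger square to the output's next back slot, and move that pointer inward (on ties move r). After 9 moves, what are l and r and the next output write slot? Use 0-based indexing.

l=4, r=9, next write slot=5

l=0 r=14: |-19|<=|23| out[14]=529, r--
l=0 r=13: |-19|<=|22| out[13]=484, r--
l=0 r=12: |-19|<=|19| out[12]=361, r--
l=0 r=11: |-19|>|13| out[11]=361, l++
l=1 r=11: |-16|>|13| out[10]=256, l++
l=2 r=11: |-15|>|13| out[9]=225, l++
l=3 r=11: |-11|<=|13| out[8]=169, r--
l=3 r=10: |-11|<=|11| out[7]=121, r--
l=3 r=9: |-11|>|8| out[6]=121, l++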